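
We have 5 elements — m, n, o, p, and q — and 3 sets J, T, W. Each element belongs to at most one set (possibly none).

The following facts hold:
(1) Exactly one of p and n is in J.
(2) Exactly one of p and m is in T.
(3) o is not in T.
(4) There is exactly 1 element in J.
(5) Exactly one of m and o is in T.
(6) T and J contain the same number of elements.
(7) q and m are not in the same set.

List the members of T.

From (3): o ∉ T.
(5) (exactly one): m ∈ T.
(7): q ∉ T.
(2) (exactly one): p ∉ T.
Suppose n ∈ T: no assignment then satisfies all the clues, so n ∉ T.

T = {m}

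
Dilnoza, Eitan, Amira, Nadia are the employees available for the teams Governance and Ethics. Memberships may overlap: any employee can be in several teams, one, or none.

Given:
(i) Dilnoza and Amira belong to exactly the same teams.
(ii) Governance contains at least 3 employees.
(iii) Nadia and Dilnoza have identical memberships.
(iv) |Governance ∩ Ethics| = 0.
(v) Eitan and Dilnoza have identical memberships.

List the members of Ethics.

Ethics = {}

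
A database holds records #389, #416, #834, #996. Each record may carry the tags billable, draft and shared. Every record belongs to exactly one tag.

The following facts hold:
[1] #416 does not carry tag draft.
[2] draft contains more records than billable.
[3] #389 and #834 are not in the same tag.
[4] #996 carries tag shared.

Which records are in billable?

billable = {}

From (1): #416 ∉ draft.
From (4): #996 ∈ shared.
Suppose #389 ∈ billable: no assignment then satisfies all the clues, so #389 ∉ billable.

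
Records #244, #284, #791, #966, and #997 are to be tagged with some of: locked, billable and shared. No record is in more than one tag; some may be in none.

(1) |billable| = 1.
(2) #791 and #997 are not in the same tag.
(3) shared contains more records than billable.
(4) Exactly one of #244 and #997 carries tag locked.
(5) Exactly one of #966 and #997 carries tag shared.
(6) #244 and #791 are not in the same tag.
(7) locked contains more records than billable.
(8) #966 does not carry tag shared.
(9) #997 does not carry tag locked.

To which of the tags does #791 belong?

#791: billable

From (8): #966 ∉ shared.
From (9): #997 ∉ locked.
(4) (exactly one): #244 ∈ locked.
(5) (exactly one): #997 ∈ shared.
(6): #791 ∉ locked.
(2): #791 ∉ shared.
Suppose #791 ∉ billable: no assignment then satisfies all the clues, so #791 ∈ billable.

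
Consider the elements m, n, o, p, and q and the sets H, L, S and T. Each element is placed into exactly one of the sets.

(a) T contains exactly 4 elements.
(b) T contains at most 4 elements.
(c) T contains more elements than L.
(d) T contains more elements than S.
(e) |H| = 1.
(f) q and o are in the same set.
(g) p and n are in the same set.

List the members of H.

H = {m}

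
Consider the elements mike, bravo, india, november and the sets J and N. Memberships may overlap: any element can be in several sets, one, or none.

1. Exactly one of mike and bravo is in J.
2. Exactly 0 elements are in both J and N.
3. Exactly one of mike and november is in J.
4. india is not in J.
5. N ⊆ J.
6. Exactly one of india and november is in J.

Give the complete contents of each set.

J = {bravo, november}; N = {}

From (4): india ∉ J.
(5) contrapositive: india ∉ N.
(6) (exactly one): november ∈ J.
(3) (exactly one): mike ∉ J.
(5) contrapositive: mike ∉ N.
(1) (exactly one): bravo ∈ J.
Suppose bravo ∈ N: no assignment then satisfies all the clues, so bravo ∉ N.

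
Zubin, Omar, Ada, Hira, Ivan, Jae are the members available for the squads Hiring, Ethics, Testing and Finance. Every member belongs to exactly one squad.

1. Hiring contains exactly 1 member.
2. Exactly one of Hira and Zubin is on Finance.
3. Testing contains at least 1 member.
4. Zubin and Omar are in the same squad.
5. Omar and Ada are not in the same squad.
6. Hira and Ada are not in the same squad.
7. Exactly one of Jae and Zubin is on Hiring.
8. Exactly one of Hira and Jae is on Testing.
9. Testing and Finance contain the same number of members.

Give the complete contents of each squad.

Hiring = {Jae}; Ethics = {Ada}; Testing = {Hira, Ivan}; Finance = {Omar, Zubin}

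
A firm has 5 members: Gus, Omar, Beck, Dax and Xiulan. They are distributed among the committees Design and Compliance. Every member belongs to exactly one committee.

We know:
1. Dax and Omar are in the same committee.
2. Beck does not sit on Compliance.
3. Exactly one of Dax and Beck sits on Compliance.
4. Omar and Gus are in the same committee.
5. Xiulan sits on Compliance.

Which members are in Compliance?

Compliance = {Dax, Gus, Omar, Xiulan}

From (2): Beck ∉ Compliance.
From (5): Xiulan ∈ Compliance.
(3) (exactly one): Dax ∈ Compliance.
Only one committee left: Beck ∈ Design.
(1): Omar matches Dax: Omar ∉ Design.
(1): Omar matches Dax: Omar ∈ Compliance.
(4): Gus matches Omar: Gus ∉ Design.
(4): Gus matches Omar: Gus ∈ Compliance.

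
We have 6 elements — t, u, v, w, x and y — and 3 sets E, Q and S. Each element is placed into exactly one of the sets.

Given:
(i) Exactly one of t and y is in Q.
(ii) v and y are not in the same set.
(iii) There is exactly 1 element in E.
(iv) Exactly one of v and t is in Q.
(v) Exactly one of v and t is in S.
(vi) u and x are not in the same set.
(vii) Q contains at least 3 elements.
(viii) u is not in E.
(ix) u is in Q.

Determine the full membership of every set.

E = {y}; Q = {t, u, w}; S = {v, x}

From (viii): u ∉ E.
From (ix): u ∈ Q.
(vi): x ∉ Q.
Suppose t ∈ E: no assignment then satisfies all the clues, so t ∉ E.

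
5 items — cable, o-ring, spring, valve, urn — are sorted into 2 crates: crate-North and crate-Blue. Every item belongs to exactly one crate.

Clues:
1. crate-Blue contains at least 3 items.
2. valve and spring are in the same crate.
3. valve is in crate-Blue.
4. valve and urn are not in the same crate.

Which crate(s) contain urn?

urn: crate-North

From (3): valve ∈ crate-Blue.
(2): spring matches valve: spring ∉ crate-North.
(2): spring matches valve: spring ∈ crate-Blue.
(4): urn ∉ crate-Blue.
Only one crate left: urn ∈ crate-North.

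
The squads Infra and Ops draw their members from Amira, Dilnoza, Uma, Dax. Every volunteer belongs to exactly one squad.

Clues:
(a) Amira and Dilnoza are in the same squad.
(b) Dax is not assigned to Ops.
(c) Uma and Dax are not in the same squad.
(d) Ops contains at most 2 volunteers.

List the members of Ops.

Ops = {Uma}

From (b): Dax ∉ Ops.
Only one squad left: Dax ∈ Infra.
(c): Uma ∉ Infra.
Only one squad left: Uma ∈ Ops.
Suppose Amira ∈ Ops: no assignment then satisfies all the clues, so Amira ∉ Ops.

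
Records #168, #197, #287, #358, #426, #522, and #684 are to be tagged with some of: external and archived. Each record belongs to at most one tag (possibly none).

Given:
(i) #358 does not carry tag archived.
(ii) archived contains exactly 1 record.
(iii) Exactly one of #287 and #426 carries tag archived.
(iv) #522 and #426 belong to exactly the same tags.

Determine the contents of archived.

archived = {#287}

From (i): #358 ∉ archived.
Suppose #168 ∈ archived: no assignment then satisfies all the clues, so #168 ∉ archived.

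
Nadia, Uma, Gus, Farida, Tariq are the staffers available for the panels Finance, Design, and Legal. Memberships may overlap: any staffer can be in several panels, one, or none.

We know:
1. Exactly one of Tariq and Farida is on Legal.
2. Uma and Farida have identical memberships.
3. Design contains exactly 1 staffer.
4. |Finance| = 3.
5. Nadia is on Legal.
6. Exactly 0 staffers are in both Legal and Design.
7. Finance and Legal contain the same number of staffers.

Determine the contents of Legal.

From (5): Nadia ∈ Legal.
Suppose Uma ∉ Legal: no assignment then satisfies all the clues, so Uma ∈ Legal.

Legal = {Farida, Nadia, Uma}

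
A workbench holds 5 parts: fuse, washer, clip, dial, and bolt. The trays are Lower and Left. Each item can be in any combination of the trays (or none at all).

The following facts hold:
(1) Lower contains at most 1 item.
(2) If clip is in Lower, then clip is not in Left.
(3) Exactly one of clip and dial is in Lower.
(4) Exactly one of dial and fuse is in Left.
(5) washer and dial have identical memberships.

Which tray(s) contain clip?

clip: Lower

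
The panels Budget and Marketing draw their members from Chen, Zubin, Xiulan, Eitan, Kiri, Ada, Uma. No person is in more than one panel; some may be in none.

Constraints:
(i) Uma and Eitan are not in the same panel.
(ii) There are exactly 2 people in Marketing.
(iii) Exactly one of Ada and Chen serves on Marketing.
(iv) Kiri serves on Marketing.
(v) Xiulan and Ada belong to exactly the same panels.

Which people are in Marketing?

Marketing = {Chen, Kiri}

From (iv): Kiri ∈ Marketing.
Suppose Chen ∉ Marketing: no assignment then satisfies all the clues, so Chen ∈ Marketing.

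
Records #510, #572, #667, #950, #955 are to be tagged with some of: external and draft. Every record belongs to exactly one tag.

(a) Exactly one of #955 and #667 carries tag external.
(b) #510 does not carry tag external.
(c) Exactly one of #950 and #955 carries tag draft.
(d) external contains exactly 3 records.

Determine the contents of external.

From (b): #510 ∉ external.
Only one tag left: #510 ∈ draft.
Suppose #572 ∉ external: no assignment then satisfies all the clues, so #572 ∈ external.

external = {#572, #667, #950}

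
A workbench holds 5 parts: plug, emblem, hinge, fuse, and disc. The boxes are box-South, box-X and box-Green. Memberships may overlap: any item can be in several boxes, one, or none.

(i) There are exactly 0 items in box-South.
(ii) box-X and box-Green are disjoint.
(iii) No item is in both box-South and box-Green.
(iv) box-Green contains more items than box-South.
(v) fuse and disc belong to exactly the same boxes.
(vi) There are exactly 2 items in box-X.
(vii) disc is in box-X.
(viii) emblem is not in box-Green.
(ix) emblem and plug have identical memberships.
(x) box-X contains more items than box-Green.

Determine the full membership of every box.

From (vii): disc ∈ box-X.
From (viii): emblem ∉ box-Green.
(i): box-South already has 0, so the rest are out.
(ii) (disjoint): disc ∉ box-Green.
(v): fuse matches disc: fuse ∈ box-X.
(v): fuse matches disc: fuse ∉ box-Green.
(vi): box-X already has 2, so the rest are out.
(ix): plug matches emblem: plug ∉ box-Green.
Suppose hinge ∉ box-Green: no assignment then satisfies all the clues, so hinge ∈ box-Green.

box-South = {}; box-X = {disc, fuse}; box-Green = {hinge}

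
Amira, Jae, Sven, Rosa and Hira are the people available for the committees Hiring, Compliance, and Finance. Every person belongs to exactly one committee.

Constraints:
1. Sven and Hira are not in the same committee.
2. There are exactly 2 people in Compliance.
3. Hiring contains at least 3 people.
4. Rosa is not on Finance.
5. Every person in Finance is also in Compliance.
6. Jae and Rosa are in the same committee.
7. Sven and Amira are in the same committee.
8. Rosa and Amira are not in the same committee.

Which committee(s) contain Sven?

Sven: Compliance

From (4): Rosa ∉ Finance.
(6): Jae matches Rosa: Jae ∉ Finance.
Suppose Sven ∈ Hiring: no assignment then satisfies all the clues, so Sven ∉ Hiring.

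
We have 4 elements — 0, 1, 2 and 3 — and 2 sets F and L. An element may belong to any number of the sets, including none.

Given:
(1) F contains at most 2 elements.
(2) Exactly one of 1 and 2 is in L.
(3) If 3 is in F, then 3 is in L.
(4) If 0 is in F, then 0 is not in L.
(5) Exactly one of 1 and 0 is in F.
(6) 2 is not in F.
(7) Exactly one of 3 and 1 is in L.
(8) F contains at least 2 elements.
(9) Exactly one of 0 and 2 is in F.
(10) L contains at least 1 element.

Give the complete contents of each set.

F = {0, 3}; L = {2, 3}

From (6): 2 ∉ F.
(9) (exactly one): 0 ∈ F.
(4): 0 ∉ L.
(5) (exactly one): 1 ∉ F.
(8): only 2 candidates remain for F, so all are in.
(3): 3 ∈ L.
(7) (exactly one): 1 ∉ L.
(2) (exactly one): 2 ∈ L.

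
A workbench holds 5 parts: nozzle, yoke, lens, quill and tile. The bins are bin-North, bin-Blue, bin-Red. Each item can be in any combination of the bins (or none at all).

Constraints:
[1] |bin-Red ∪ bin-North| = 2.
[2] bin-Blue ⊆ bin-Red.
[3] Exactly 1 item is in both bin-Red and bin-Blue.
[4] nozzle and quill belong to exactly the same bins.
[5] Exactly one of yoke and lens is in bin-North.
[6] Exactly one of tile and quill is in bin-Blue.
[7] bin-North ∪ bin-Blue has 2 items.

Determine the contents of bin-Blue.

bin-Blue = {tile}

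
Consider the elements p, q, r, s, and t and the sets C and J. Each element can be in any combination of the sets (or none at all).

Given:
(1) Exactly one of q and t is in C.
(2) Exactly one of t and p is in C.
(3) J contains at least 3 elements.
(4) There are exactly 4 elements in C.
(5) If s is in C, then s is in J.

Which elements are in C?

C = {p, q, r, s}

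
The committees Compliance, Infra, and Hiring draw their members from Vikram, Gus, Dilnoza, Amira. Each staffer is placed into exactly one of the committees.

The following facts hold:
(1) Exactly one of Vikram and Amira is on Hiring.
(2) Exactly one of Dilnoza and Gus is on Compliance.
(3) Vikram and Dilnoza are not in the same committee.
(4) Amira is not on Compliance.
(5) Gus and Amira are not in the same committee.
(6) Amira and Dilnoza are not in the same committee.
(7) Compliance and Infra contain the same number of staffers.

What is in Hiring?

Hiring = {Gus, Vikram}

From (4): Amira ∉ Compliance.
Suppose Vikram ∉ Hiring: no assignment then satisfies all the clues, so Vikram ∈ Hiring.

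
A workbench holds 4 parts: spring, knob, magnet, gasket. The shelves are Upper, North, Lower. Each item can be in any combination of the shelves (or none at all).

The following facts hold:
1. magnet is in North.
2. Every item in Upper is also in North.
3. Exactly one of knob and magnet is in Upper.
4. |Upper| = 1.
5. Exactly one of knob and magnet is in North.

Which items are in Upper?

From (1): magnet ∈ North.
(5) (exactly one): knob ∉ North.
(2) contrapositive: knob ∉ Upper.
(3) (exactly one): magnet ∈ Upper.
(4): Upper already has 1, so the rest are out.

Upper = {magnet}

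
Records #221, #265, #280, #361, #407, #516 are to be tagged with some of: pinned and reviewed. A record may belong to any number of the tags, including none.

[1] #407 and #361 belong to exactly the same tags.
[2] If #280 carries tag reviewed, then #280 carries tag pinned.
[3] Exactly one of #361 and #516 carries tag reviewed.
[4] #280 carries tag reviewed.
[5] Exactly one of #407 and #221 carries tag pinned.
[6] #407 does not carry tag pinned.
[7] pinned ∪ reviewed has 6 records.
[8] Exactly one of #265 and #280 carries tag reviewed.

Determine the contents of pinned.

From (4): #280 ∈ reviewed.
From (6): #407 ∉ pinned.
(1): #361 matches #407: #361 ∉ pinned.
(2): #280 ∈ pinned.
(5) (exactly one): #221 ∈ pinned.
(8) (exactly one): #265 ∉ reviewed.
Suppose #265 ∉ pinned: no assignment then satisfies all the clues, so #265 ∈ pinned.

pinned = {#221, #265, #280, #516}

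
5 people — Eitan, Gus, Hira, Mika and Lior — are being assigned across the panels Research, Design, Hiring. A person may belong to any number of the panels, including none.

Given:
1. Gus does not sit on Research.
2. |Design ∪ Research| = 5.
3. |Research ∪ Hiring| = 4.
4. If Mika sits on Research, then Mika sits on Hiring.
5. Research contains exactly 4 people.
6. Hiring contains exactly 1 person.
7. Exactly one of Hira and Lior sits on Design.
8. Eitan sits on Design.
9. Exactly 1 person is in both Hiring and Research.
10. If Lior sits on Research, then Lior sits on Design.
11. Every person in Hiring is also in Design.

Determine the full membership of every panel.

Research = {Eitan, Hira, Lior, Mika}; Design = {Eitan, Gus, Lior, Mika}; Hiring = {Mika}

From (1): Gus ∉ Research.
From (8): Eitan ∈ Design.
(5): only 4 candidates remain for Research, so all are in.
(10): Lior ∈ Design.
(4): Mika ∈ Hiring.
(6): Hiring already has 1, so the rest are out.
(7) (exactly one): Hira ∉ Design.
(11) with Mika ∈ Hiring: Mika ∈ Design.
Suppose Gus ∉ Design: no assignment then satisfies all the clues, so Gus ∈ Design.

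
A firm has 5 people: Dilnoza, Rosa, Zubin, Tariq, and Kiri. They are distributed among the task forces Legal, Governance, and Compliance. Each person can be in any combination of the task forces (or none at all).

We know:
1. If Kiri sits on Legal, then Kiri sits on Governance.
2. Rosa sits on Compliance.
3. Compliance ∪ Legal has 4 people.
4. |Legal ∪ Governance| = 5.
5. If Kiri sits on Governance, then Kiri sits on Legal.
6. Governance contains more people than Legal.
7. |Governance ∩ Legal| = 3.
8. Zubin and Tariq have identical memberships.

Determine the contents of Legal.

From (2): Rosa ∈ Compliance.
Suppose Dilnoza ∈ Legal: no assignment then satisfies all the clues, so Dilnoza ∉ Legal.

Legal = {Kiri, Tariq, Zubin}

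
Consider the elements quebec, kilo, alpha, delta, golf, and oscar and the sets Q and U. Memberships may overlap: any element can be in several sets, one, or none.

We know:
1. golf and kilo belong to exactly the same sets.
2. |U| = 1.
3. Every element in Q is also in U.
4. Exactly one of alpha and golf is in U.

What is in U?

U = {alpha}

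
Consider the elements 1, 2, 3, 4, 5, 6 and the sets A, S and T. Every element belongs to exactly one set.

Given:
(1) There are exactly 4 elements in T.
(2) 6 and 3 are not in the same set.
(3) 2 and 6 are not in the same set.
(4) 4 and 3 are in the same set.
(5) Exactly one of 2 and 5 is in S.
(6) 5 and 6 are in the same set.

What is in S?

S = {5, 6}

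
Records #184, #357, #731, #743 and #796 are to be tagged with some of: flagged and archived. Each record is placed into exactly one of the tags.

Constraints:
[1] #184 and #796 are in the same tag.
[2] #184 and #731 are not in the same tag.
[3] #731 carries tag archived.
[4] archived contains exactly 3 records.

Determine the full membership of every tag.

flagged = {#184, #796}; archived = {#357, #731, #743}

From (3): #731 ∈ archived.
(2): #184 ∉ archived.
Only one tag left: #184 ∈ flagged.
(1): #796 matches #184: #796 ∈ flagged.
(4): only 3 candidates remain for archived, so all are in.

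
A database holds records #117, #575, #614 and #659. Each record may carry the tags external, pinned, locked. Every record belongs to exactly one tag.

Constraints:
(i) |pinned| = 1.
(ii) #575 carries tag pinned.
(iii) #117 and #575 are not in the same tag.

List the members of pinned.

pinned = {#575}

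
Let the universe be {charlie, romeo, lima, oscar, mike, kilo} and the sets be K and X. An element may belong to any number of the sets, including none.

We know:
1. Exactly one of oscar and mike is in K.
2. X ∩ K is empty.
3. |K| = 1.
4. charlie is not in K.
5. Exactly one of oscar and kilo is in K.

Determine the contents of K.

From (4): charlie ∉ K.
Suppose romeo ∈ K: no assignment then satisfies all the clues, so romeo ∉ K.

K = {oscar}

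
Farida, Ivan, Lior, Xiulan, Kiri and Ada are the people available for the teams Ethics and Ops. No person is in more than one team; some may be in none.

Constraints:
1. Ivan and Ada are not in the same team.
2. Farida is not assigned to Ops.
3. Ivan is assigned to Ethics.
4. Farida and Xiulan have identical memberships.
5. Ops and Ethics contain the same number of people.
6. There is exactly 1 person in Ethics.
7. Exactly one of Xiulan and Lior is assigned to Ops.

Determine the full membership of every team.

From (2): Farida ∉ Ops.
From (3): Ivan ∈ Ethics.
(1): Ada ∉ Ethics.
(4): Xiulan matches Farida: Xiulan ∉ Ops.
(6): Ethics already has 1, so the rest are out.
(7) (exactly one): Lior ∈ Ops.
Suppose Kiri ∈ Ops: no assignment then satisfies all the clues, so Kiri ∉ Ops.

Ethics = {Ivan}; Ops = {Lior}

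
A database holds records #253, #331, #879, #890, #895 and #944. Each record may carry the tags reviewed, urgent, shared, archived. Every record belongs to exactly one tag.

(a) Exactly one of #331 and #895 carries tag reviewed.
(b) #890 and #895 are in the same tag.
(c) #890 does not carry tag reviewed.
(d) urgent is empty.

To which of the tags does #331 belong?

#331: reviewed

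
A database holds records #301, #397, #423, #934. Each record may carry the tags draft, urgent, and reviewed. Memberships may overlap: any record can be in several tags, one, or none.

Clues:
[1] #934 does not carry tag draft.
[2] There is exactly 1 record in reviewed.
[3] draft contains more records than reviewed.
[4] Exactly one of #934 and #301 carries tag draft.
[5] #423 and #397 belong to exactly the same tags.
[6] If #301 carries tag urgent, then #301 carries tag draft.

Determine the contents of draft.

draft = {#301, #397, #423}

From (1): #934 ∉ draft.
(4) (exactly one): #301 ∈ draft.
Suppose #397 ∉ draft: no assignment then satisfies all the clues, so #397 ∈ draft.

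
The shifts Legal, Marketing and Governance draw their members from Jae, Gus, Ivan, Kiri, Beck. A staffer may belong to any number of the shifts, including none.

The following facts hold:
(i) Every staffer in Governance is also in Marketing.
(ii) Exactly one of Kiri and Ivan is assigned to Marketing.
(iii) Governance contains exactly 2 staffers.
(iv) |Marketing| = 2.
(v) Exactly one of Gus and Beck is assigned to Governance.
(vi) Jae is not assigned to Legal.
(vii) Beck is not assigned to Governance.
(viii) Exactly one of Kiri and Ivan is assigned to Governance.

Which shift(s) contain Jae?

Jae: none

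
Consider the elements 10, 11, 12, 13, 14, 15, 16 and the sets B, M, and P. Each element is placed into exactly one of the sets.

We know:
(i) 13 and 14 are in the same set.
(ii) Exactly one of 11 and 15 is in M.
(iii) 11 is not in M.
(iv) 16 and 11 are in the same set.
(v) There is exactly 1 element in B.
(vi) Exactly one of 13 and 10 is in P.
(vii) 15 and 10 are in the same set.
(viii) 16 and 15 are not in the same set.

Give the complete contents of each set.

B = {12}; M = {10, 15}; P = {11, 13, 14, 16}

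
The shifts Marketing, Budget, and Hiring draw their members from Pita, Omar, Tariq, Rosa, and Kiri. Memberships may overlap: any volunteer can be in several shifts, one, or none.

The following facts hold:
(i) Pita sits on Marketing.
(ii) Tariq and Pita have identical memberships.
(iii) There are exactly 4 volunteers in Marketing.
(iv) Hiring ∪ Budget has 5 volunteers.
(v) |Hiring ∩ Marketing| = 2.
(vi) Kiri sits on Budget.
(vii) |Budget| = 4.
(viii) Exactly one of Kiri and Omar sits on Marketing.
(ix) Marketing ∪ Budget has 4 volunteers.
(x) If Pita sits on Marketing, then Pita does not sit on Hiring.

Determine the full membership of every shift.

From (i): Pita ∈ Marketing.
From (vi): Kiri ∈ Budget.
(ii): Tariq matches Pita: Tariq ∈ Marketing.
(x): Pita ∉ Hiring.
(ii): Tariq matches Pita: Tariq ∉ Hiring.
Suppose Pita ∉ Budget: no assignment then satisfies all the clues, so Pita ∈ Budget.

Marketing = {Kiri, Pita, Rosa, Tariq}; Budget = {Kiri, Pita, Rosa, Tariq}; Hiring = {Kiri, Omar, Rosa}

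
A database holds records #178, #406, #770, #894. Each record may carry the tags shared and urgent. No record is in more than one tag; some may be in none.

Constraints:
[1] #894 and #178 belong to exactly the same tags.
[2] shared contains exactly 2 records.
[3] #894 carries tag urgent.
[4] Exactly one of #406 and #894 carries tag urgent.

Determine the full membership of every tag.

From (3): #894 ∈ urgent.
(1): #178 matches #894: #178 ∉ shared.
(1): #178 matches #894: #178 ∈ urgent.
(2): only 2 candidates remain for shared, so all are in.

shared = {#406, #770}; urgent = {#178, #894}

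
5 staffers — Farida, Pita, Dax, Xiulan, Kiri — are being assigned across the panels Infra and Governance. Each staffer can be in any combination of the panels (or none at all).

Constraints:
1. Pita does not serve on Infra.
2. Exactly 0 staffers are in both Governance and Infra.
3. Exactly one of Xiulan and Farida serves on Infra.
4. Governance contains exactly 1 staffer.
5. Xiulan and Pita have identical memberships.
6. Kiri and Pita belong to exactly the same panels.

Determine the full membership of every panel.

From (1): Pita ∉ Infra.
(5): Xiulan matches Pita: Xiulan ∉ Infra.
(6): Kiri matches Pita: Kiri ∉ Infra.
(3) (exactly one): Farida ∈ Infra.
Suppose Farida ∈ Governance: no assignment then satisfies all the clues, so Farida ∉ Governance.

Infra = {Farida}; Governance = {Dax}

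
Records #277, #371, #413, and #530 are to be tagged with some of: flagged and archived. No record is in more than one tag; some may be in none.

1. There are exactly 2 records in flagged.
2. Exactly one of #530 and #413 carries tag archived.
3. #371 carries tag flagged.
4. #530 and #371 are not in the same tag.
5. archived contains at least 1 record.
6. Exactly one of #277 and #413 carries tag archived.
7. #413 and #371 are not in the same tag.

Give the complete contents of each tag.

flagged = {#277, #371}; archived = {#413}

From (3): #371 ∈ flagged.
(4): #530 ∉ flagged.
(7): #413 ∉ flagged.
(1): only 2 candidates remain for flagged, so all are in.
(6) (exactly one): #413 ∈ archived.
(2) (exactly one): #530 ∉ archived.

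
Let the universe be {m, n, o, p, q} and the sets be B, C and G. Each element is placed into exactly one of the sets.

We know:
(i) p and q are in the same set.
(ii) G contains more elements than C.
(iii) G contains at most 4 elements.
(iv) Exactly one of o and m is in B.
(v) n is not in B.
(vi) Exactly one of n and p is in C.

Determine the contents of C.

C = {n}

From (v): n ∉ B.
Suppose m ∈ C: no assignment then satisfies all the clues, so m ∉ C.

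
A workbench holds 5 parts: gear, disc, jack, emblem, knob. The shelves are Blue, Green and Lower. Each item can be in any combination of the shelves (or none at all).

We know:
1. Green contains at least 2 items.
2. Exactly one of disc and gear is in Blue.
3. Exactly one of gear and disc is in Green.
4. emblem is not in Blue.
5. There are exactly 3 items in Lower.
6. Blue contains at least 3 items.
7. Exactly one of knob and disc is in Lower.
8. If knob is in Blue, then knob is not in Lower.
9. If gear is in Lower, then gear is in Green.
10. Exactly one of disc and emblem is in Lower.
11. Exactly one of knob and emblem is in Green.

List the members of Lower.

From (4): emblem ∉ Blue.
Suppose gear ∉ Lower: no assignment then satisfies all the clues, so gear ∈ Lower.

Lower = {disc, gear, jack}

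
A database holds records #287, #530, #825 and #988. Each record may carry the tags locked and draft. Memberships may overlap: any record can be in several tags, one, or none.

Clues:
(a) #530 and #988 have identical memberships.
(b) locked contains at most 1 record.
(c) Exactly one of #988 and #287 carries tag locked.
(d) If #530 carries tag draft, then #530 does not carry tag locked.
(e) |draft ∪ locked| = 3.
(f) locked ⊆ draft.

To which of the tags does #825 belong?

#825: none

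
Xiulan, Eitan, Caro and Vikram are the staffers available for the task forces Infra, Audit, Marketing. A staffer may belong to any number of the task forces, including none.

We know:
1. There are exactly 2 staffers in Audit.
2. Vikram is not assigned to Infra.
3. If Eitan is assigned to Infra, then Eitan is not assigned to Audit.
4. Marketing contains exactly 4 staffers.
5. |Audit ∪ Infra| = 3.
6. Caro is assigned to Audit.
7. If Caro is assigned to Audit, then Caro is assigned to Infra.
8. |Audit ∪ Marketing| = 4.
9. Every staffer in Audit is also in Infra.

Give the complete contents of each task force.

Infra = {Caro, Eitan, Xiulan}; Audit = {Caro, Xiulan}; Marketing = {Caro, Eitan, Vikram, Xiulan}

From (2): Vikram ∉ Infra.
From (6): Caro ∈ Audit.
(4): only 4 candidates remain for Marketing, so all are in.
(7): Caro ∈ Infra.
(9) contrapositive: Vikram ∉ Audit.
Suppose Xiulan ∉ Infra: no assignment then satisfies all the clues, so Xiulan ∈ Infra.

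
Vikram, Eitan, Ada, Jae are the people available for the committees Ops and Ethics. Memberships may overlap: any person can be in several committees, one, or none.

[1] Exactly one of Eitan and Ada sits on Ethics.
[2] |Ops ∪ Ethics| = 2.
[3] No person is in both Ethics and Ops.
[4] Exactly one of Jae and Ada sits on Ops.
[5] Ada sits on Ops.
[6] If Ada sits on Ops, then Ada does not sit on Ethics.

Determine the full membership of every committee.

Ops = {Ada}; Ethics = {Eitan}

From (5): Ada ∈ Ops.
(3) (disjoint): Ada ∉ Ethics.
(4) (exactly one): Jae ∉ Ops.
(1) (exactly one): Eitan ∈ Ethics.
(3) (disjoint): Eitan ∉ Ops.
Suppose Vikram ∈ Ops: no assignment then satisfies all the clues, so Vikram ∉ Ops.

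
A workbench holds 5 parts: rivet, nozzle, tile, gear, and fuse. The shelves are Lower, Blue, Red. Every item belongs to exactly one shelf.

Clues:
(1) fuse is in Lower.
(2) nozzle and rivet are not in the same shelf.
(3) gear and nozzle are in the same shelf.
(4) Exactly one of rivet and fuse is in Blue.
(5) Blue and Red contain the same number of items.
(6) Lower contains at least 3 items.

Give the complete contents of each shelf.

From (1): fuse ∈ Lower.
(4) (exactly one): rivet ∈ Blue.
(2): nozzle ∉ Blue.
(3): gear matches nozzle: gear ∉ Blue.
Suppose nozzle ∉ Lower: no assignment then satisfies all the clues, so nozzle ∈ Lower.

Lower = {fuse, gear, nozzle}; Blue = {rivet}; Red = {tile}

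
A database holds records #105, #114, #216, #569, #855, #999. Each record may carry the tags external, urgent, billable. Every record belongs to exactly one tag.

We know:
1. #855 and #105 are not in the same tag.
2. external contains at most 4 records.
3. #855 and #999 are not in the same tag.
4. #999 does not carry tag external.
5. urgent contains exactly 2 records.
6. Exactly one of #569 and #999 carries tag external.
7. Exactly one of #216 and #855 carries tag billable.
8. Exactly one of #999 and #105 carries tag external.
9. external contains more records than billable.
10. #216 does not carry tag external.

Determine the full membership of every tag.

external = {#105, #114, #569}; urgent = {#216, #999}; billable = {#855}

From (4): #999 ∉ external.
From (10): #216 ∉ external.
(6) (exactly one): #569 ∈ external.
(8) (exactly one): #105 ∈ external.
(1): #855 ∉ external.
Suppose #114 ∉ external: no assignment then satisfies all the clues, so #114 ∈ external.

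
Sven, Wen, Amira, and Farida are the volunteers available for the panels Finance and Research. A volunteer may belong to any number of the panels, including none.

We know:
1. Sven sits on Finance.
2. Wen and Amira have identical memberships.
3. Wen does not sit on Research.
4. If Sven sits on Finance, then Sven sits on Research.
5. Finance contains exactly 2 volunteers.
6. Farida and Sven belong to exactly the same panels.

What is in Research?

From (1): Sven ∈ Finance.
From (3): Wen ∉ Research.
(2): Amira matches Wen: Amira ∉ Research.
(4): Sven ∈ Research.
(6): Farida matches Sven: Farida ∈ Finance.
(6): Farida matches Sven: Farida ∈ Research.
(5): Finance already has 2, so the rest are out.

Research = {Farida, Sven}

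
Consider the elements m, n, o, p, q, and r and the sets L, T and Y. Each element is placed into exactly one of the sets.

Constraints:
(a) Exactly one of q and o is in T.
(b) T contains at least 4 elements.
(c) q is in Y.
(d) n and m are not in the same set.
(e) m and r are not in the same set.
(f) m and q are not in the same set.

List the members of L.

L = {m}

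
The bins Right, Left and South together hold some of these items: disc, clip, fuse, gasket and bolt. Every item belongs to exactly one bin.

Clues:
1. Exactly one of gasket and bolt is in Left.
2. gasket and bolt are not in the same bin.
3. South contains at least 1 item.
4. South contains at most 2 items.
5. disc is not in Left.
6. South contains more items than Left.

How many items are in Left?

1

From (5): disc ∉ Left.
Suppose clip ∈ Left: no assignment then satisfies all the clues, so clip ∉ Left.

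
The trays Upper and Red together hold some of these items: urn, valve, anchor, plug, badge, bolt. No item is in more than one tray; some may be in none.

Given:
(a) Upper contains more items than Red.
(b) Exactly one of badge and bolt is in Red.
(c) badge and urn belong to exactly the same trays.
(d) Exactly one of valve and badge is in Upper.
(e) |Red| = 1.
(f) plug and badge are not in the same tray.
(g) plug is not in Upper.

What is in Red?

From (g): plug ∉ Upper.
Suppose urn ∈ Red: no assignment then satisfies all the clues, so urn ∉ Red.

Red = {bolt}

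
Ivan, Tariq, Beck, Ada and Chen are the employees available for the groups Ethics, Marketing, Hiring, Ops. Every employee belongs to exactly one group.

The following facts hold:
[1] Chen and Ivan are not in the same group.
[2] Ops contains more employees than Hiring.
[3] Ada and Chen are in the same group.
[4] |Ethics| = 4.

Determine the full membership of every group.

Ethics = {Ada, Beck, Chen, Tariq}; Marketing = {}; Hiring = {}; Ops = {Ivan}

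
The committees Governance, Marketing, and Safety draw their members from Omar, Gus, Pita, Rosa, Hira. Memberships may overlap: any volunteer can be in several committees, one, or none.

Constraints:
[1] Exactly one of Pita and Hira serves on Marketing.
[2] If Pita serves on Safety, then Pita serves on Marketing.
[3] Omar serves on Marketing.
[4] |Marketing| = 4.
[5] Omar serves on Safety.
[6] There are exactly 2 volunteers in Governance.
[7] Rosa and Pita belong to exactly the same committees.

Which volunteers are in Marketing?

Marketing = {Gus, Omar, Pita, Rosa}

From (3): Omar ∈ Marketing.
From (5): Omar ∈ Safety.
Suppose Gus ∉ Marketing: no assignment then satisfies all the clues, so Gus ∈ Marketing.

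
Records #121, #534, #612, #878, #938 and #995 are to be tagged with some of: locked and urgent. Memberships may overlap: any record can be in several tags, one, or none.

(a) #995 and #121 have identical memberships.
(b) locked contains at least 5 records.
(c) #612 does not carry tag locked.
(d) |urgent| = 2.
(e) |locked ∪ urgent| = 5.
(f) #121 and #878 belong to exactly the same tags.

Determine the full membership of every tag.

locked = {#121, #534, #878, #938, #995}; urgent = {#534, #938}

From (c): #612 ∉ locked.
(b): only 5 candidates remain for locked, so all are in.
Suppose #121 ∈ urgent: no assignment then satisfies all the clues, so #121 ∉ urgent.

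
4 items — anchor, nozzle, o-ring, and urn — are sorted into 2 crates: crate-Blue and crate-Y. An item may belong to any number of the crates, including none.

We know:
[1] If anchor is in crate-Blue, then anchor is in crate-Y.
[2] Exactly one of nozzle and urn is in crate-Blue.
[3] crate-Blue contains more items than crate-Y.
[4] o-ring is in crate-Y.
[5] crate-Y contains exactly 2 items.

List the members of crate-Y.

crate-Y = {anchor, o-ring}

From (4): o-ring ∈ crate-Y.
Suppose anchor ∉ crate-Y: no assignment then satisfies all the clues, so anchor ∈ crate-Y.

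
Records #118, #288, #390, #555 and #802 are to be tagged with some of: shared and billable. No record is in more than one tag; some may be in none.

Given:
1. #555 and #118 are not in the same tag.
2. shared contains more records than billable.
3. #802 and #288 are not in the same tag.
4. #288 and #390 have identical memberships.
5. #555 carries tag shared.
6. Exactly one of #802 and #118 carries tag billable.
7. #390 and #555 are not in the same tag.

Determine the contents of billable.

billable = {#118}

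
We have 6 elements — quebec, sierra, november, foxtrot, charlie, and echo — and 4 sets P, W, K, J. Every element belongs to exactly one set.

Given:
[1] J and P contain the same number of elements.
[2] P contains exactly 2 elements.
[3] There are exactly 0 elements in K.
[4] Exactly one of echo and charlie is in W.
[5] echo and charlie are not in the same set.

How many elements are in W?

2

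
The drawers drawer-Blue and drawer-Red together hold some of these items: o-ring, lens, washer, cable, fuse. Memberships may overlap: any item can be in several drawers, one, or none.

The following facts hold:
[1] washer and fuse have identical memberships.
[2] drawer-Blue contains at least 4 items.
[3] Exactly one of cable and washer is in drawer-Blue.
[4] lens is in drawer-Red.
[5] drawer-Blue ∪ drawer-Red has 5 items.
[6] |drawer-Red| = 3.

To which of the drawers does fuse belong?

fuse: drawer-Blue

From (4): lens ∈ drawer-Red.
Suppose fuse ∉ drawer-Blue: no assignment then satisfies all the clues, so fuse ∈ drawer-Blue.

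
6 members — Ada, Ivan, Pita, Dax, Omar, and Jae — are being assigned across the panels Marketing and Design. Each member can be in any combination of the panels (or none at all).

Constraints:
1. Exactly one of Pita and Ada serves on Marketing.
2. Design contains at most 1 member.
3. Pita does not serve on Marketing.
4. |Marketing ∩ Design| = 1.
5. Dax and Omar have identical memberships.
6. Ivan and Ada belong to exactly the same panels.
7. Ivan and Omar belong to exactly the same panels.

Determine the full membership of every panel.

From (3): Pita ∉ Marketing.
(1) (exactly one): Ada ∈ Marketing.
(6): Ivan matches Ada: Ivan ∈ Marketing.
(7): Omar matches Ivan: Omar ∈ Marketing.
(5): Dax matches Omar: Dax ∈ Marketing.
Suppose Ada ∈ Design: no assignment then satisfies all the clues, so Ada ∉ Design.

Marketing = {Ada, Dax, Ivan, Jae, Omar}; Design = {Jae}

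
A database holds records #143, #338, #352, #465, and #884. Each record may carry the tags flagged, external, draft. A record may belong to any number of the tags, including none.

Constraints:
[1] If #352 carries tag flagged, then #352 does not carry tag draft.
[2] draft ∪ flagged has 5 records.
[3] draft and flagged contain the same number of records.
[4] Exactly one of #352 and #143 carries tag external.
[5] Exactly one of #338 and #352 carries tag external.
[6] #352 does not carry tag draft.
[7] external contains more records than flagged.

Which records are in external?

external = {#143, #338, #465, #884}

From (6): #352 ∉ draft.
Suppose #143 ∉ external: no assignment then satisfies all the clues, so #143 ∈ external.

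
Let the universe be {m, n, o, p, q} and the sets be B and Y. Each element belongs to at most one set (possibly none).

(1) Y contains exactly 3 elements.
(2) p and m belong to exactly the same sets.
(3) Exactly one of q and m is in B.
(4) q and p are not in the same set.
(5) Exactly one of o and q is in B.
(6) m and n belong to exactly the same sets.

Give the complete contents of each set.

B = {q}; Y = {m, n, p}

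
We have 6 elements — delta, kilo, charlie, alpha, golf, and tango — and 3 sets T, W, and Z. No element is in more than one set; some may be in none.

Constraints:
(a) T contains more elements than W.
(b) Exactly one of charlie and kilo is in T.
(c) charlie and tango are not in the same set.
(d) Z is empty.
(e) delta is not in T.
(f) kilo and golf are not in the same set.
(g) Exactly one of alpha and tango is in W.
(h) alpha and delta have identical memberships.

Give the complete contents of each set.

T = {charlie, golf}; W = {tango}; Z = {}

From (e): delta ∉ T.
(d): Z already has 0, so the rest are out.
(h): alpha matches delta: alpha ∉ T.
Suppose delta ∈ W: no assignment then satisfies all the clues, so delta ∉ W.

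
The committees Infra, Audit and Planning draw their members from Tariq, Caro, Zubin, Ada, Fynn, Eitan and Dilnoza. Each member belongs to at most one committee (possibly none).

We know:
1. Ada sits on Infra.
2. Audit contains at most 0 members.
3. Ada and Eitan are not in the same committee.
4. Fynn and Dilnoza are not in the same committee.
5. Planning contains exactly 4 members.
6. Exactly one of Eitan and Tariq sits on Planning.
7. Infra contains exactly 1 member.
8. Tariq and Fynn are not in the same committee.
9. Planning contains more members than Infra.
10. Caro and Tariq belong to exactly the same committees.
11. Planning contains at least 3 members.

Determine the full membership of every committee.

Infra = {Ada}; Audit = {}; Planning = {Caro, Dilnoza, Tariq, Zubin}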